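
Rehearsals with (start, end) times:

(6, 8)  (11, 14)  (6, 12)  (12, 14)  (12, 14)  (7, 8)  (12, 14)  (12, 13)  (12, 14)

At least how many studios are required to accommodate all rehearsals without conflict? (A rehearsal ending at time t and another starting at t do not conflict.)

6

Count concurrent intervals with a sweep; the peak is the room count.
Events (time:±→running): 6:+→1 6:+→2 7:+→3 8:-→2 8:-→1 11:+→2 12:-→1 12:+→2 12:+→3 12:+→4 12:+→5 12:+→6 … peak 6.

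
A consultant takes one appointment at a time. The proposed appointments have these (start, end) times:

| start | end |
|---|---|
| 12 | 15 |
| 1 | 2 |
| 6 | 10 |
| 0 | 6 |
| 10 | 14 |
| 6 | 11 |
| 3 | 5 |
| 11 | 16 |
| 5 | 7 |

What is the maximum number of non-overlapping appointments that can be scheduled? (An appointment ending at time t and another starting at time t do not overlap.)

4

Sort by end time and greedily take each interval whose start is ≥ the last chosen end.
Sorted by end: (1,2)  (3,5)  (0,6)  (5,7)  (6,10)  (6,11)  (10,14)  (12,15)  (11,16)
take (1,2); take (3,5); take (5,7); skip (6,10); take (10,14); skip (12,15).
Selected 4 appointments.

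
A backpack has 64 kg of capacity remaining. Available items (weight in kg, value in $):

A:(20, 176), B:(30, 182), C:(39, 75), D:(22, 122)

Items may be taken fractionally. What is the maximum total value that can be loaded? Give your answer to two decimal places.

Greedy by value/weight ratio, highest first.
Ratios (sorted): A 8.80, B 6.07, D 5.55, C 1.92
take A (20 @ 176); take B (30 @ 182); take 14/22 of D → 77.64. Capacity used 64/64.
Total value = 435.64

435.64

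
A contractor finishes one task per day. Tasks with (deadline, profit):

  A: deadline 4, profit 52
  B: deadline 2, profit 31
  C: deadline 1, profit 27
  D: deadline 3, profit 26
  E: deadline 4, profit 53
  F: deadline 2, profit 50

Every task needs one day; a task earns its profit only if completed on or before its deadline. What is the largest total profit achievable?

186

By profit: E(d4,53), A(d4,52), F(d2,50), B(d2,31), C(d1,27), D(d3,26)
E→slot 4; A→slot 3; F→slot 2; B→slot 1; C skipped; D skipped.
Profit = 31 + 50 + 52 + 53 = 186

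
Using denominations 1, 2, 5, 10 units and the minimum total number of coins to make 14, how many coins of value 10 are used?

1

Use the largest denomination that fits, subtract, and repeat.
14 − 1×10→4 − 2×2→0
Count of 10: 1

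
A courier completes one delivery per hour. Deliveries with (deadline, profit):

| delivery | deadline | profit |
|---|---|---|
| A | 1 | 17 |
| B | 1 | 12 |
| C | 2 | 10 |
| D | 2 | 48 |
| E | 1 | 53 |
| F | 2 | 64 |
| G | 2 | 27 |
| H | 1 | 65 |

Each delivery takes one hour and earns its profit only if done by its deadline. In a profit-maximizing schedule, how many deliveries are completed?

2

Profit order: H=65 F=64 E=53 D=48 G=27 A=17 B=12 C=10
Assign: H→slot 1, F→slot 2, E skipped, D skipped, G skipped, A skipped, B skipped, C skipped.
Slots: [1:H] [2:F]
2 of 8 scheduled.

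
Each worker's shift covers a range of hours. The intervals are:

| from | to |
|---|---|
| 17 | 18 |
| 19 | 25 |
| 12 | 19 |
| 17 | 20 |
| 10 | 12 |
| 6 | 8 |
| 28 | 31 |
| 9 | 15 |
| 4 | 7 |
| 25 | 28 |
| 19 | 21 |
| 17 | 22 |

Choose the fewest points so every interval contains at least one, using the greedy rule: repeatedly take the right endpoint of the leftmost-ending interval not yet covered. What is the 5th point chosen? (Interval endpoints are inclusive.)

Process intervals by earliest right end; each time one isn't hit yet, stab at its right endpoint.
By right end: [4,7]  [6,8]  [10,12]  [9,15]  [17,18]  [12,19]  [17,20]  [19,21]  [17,22]  [19,25]  [25,28]  [28,31]
[4,7] uncovered → point at 7; [10,12] uncovered → point at 12; [17,18] uncovered → point at 18; [19,21] uncovered → point at 21; [25,28] uncovered → point at 28.
Points: 7, 12, 18, 21, 28 (5 total).

28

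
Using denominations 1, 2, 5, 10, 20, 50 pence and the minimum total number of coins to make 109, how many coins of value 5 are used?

1

109 = 2×50 + 1×5 + 2×2
Count of 5: 1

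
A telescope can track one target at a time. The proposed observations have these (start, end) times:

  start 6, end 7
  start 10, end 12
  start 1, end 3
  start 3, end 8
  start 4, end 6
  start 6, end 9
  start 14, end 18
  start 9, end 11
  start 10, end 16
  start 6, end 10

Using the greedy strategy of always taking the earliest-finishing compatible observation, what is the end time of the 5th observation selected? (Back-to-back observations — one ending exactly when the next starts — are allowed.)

By end time: (1,3), (4,6), (6,7), (3,8), (6,9), (6,10), (9,11), (10,12), (10,16), (14,18).
Pick (1,3); next start ≥ 3 → (4,6); next start ≥ 6 → (6,7); next start ≥ 7 → (9,11); next start ≥ 11 → (14,18).
Selected: (1,3) (4,6) (6,7) (9,11) (14,18)

18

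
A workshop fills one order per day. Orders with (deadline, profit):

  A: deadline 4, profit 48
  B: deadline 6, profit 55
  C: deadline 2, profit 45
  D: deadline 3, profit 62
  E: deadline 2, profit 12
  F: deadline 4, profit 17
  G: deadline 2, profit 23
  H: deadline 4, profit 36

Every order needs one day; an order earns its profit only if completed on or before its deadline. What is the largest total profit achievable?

Profit order: D=62 B=55 A=48 C=45 H=36 G=23 F=17 E=12
Assign: D→slot 3, B→slot 6, A→slot 4, C→slot 2, H→slot 1, G skipped, F skipped, E skipped.
Slots: [1:H] [2:C] [3:D] [4:A] [6:B]
Profit = 36 + 45 + 62 + 48 + 55 = 246

246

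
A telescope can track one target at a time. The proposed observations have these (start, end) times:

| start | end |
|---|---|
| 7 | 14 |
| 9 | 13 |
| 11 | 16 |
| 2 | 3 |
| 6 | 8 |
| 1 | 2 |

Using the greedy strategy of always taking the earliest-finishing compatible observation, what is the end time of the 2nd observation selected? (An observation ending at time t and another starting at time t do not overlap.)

By end time: (1,2), (2,3), (6,8), (9,13), (7,14), (11,16).
Pick (1,2); next start ≥ 2 → (2,3); next start ≥ 3 → (6,8); next start ≥ 8 → (9,13).
Selected: (1,2) (2,3) (6,8) (9,13)

3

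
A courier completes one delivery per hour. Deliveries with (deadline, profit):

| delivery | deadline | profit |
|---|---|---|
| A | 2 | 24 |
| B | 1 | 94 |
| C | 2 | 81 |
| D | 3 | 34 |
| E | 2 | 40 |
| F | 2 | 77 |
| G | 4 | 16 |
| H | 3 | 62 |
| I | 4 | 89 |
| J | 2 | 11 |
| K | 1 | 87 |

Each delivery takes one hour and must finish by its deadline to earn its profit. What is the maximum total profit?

Sort by profit descending; place each in the latest free slot ≤ its deadline.
Profit order: B=94 I=89 K=87 C=81 F=77 H=62 E=40 D=34 A=24 G=16 J=11
Assign: B→slot 1, I→slot 4, K skipped, C→slot 2, F skipped, H→slot 3, E skipped, D skipped, A skipped, G skipped, J skipped.
Slots: [1:B] [2:C] [3:H] [4:I]
Profit = 94 + 81 + 62 + 89 = 326

326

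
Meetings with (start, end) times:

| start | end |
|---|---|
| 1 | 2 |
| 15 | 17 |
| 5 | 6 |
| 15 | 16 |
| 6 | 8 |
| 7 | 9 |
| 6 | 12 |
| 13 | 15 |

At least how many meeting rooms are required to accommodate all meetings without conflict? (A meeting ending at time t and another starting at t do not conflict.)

The answer is the maximum number of intervals overlapping at any instant.
Events (time:±→running): 1:+→1 2:-→0 5:+→1 6:-→0 6:+→1 6:+→2 7:+→3 … peak 3.

3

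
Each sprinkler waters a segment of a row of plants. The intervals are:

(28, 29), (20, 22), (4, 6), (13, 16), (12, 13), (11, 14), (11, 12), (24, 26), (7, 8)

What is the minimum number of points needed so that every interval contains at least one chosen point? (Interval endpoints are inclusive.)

7

Sort by right endpoint; whenever an interval is uncovered, place a point at its right end.
Sorted: [4,6] [7,8] [11,12] [12,13] [11,14] [13,16] [20,22] [24,26] [28,29]
{[4,6]} hit by 6; {[7,8]} hit by 8; {[11,12],[12,13],[11,14]} hit by 12; {[13,16]} hit by 16; {[20,22]} hit by 22; {[24,26]} hit by 26; {[28,29]} hit by 29.
Points: 6, 8, 12, 16, 22, 26, 29 (7 total).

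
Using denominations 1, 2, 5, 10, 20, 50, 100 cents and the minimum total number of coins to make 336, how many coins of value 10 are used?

336 − 3×100→36 − 1×20→16 − 1×10→6 − 1×5→1 − 1×1→0
Count of 10: 1

1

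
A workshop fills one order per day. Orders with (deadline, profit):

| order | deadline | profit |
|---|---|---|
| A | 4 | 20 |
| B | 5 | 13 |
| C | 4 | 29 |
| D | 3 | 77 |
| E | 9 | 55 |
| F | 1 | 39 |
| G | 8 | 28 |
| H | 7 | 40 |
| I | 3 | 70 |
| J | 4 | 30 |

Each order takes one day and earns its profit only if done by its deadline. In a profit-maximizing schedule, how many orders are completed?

Take jobs in profit order; each goes to the latest open slot no later than its deadline.
Profit order: D=77 I=70 E=55 H=40 F=39 J=30 C=29 G=28 A=20 B=13
Assign: D→slot 3, I→slot 2, E→slot 9, H→slot 7, F→slot 1, J→slot 4, C skipped, G→slot 8, A skipped, B→slot 5.
Slots: [1:F] [2:I] [3:D] [4:J] [5:B] [7:H] [8:G] [9:E]
8 of 10 scheduled.

8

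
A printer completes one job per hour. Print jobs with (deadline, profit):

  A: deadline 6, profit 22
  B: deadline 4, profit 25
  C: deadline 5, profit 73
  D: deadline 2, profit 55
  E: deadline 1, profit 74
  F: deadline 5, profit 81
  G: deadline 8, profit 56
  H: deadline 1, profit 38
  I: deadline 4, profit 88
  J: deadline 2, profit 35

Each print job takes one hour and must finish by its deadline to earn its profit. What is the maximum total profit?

449

Sort by profit descending; place each in the latest free slot ≤ its deadline.
Profit order: I=88 F=81 E=74 C=73 G=56 D=55 H=38 J=35 B=25 A=22
Assign: I→slot 4, F→slot 5, E→slot 1, C→slot 3, G→slot 8, D→slot 2, H skipped, J skipped, B skipped, A→slot 6.
Slots: [1:E] [2:D] [3:C] [4:I] [5:F] [6:A] [8:G]
Profit = 74 + 55 + 73 + 88 + 81 + 22 + 56 = 449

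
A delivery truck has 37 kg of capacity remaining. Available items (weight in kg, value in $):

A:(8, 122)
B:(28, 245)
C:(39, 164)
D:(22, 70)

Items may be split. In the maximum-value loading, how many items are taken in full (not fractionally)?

Sort by value per unit weight and fill in that order.
Order: A (122/8=15.25) > B (245/28=8.75) > C (164/39=4.21) > D (70/22=3.18)
Fill: take A (8 @ 122) → take B (28 @ 245) → take 1/39 of C → 4.21; 37/37 used.
2 item(s) taken whole; one partial (take 1/39 of C).

2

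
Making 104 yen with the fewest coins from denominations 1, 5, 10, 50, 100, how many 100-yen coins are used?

Greedy: take as many of the largest coin as possible, then repeat with the remainder.
104 = 1×100 + 4×1
Count of 100: 1

1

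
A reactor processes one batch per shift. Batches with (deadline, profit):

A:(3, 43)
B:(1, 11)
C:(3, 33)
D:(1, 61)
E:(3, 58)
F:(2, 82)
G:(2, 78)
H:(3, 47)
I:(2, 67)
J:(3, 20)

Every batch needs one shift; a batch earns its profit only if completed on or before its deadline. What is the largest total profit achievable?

218

Take jobs in profit order; each goes to the latest open slot no later than its deadline.
Profit order: F=82 G=78 I=67 D=61 E=58 H=47 A=43 C=33 J=20 B=11
Assign: F→slot 2, G→slot 1, I skipped, D skipped, E→slot 3, H skipped, A skipped, C skipped, J skipped, B skipped.
Slots: [1:G] [2:F] [3:E]
Profit = 78 + 82 + 58 = 218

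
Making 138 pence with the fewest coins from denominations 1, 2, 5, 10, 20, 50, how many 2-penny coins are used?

1

Greedy: take as many of the largest coin as possible, then repeat with the remainder.
138 = 2×50 + 1×20 + 1×10 + 1×5 + 1×2 + 1×1
Count of 2: 1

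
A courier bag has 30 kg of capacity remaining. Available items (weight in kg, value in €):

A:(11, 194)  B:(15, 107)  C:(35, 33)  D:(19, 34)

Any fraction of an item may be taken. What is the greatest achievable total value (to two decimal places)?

308.16

Sort by value per unit weight and fill in that order.
Order: A (194/11=17.64) > B (107/15=7.13) > D (34/19=1.79) > C (33/35=0.94)
Fill: take A (11 @ 194) → take B (15 @ 107) → take 4/19 of D → 7.16; 30/30 used.
Total value = 308.16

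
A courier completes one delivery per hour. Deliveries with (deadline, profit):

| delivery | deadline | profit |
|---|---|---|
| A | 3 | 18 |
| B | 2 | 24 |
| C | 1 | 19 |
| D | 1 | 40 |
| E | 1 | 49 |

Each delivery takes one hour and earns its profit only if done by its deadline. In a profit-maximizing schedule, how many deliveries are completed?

Sort by profit descending; place each in the latest free slot ≤ its deadline.
By profit: E(d1,49), D(d1,40), B(d2,24), C(d1,19), A(d3,18)
E→slot 1; D skipped; B→slot 2; C skipped; A→slot 3.
3 of 5 scheduled.

3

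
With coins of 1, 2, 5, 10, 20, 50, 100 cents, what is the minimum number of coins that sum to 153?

Use the largest denomination that fits, subtract, and repeat.
153 − 1×100→53 − 1×50→3 − 1×2→1 − 1×1→0
Total coins = 1 + 1 + 1 + 1 = 4

4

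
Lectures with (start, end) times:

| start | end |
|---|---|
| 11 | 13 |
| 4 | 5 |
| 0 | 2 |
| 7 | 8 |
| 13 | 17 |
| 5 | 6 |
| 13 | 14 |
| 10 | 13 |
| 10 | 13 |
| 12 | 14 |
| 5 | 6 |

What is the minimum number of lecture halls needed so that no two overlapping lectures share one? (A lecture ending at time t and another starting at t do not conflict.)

4

Count concurrent intervals with a sweep; the peak is the room count.
Events (time:±→running): 0:+→1 2:-→0 4:+→1 5:-→0 5:+→1 5:+→2 6:-→1 6:-→0 7:+→1 8:-→0 10:+→1 10:+→2 11:+→3 12:+→4 … peak 4.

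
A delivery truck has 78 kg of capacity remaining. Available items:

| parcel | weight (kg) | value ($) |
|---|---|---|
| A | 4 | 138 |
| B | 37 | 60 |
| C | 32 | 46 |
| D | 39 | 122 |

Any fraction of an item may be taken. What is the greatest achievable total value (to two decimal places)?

316.76

Order: A (138/4=34.50) > D (122/39=3.13) > B (60/37=1.62) > C (46/32=1.44)
Fill: take A (4 @ 138) → take D (39 @ 122) → take 35/37 of B → 56.76; 78/78 used.
Total value = 316.76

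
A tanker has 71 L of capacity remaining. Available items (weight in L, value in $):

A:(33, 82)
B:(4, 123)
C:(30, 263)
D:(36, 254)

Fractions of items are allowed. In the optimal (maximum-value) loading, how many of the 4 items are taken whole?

Order: B (123/4=30.75) > C (263/30=8.77) > D (254/36=7.06) > A (82/33=2.48)
Fill: take B (4 @ 123) → take C (30 @ 263) → take D (36 @ 254) → take 1/33 of A → 2.48; 71/71 used.
3 item(s) taken whole; one partial (take 1/33 of A).

3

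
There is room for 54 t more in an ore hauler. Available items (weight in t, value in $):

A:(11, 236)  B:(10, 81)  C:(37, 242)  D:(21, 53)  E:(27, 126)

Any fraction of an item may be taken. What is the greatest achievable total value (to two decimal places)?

532.84

Ratios (sorted): A 21.45, B 8.10, C 6.54, E 4.67, D 2.52
take A (11 @ 236); take B (10 @ 81); take 33/37 of C → 215.84. Capacity used 54/54.
Total value = 532.84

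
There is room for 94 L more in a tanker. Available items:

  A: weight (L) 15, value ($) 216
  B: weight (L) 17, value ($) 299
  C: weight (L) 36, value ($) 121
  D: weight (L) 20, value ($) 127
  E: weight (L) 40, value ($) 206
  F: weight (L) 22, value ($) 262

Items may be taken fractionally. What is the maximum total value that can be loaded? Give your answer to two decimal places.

Sort by value per unit weight and fill in that order.
Order: B (299/17=17.59) > A (216/15=14.40) > F (262/22=11.91) > D (127/20=6.35) > E (206/40=5.15) > C (121/36=3.36)
Fill: take B (17 @ 299) → take A (15 @ 216) → take F (22 @ 262) → take D (20 @ 127) → take 20/40 of E → 103.00; 94/94 used.
Total value = 1007.00

1007.00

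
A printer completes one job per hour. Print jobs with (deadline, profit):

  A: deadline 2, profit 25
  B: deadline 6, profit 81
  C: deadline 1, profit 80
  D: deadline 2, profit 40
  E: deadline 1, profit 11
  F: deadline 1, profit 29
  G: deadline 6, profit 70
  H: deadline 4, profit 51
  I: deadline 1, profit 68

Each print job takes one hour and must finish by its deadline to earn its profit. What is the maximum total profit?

322

Take jobs in profit order; each goes to the latest open slot no later than its deadline.
By profit: B(d6,81), C(d1,80), G(d6,70), I(d1,68), H(d4,51), D(d2,40), F(d1,29), A(d2,25), E(d1,11)
B→slot 6; C→slot 1; G→slot 5; I skipped; H→slot 4; D→slot 2; F skipped; A skipped; E skipped.
Profit = 80 + 40 + 51 + 70 + 81 = 322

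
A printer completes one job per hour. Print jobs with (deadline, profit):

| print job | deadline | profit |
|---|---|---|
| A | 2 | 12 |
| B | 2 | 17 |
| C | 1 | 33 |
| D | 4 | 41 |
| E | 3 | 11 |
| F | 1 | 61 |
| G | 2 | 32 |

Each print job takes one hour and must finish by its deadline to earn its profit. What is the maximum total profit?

145

Sort by profit descending; place each in the latest free slot ≤ its deadline.
Profit order: F=61 D=41 C=33 G=32 B=17 A=12 E=11
Assign: F→slot 1, D→slot 4, C skipped, G→slot 2, B skipped, A skipped, E→slot 3.
Slots: [1:F] [2:G] [3:E] [4:D]
Profit = 61 + 32 + 11 + 41 = 145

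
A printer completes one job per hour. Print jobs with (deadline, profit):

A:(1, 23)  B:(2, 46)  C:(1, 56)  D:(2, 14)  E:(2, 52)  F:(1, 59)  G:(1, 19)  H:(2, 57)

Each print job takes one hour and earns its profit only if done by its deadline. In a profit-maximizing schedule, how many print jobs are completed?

2

Take jobs in profit order; each goes to the latest open slot no later than its deadline.
Profit order: F=59 H=57 C=56 E=52 B=46 A=23 G=19 D=14
Assign: F→slot 1, H→slot 2, C skipped, E skipped, B skipped, A skipped, G skipped, D skipped.
Slots: [1:F] [2:H]
2 of 8 scheduled.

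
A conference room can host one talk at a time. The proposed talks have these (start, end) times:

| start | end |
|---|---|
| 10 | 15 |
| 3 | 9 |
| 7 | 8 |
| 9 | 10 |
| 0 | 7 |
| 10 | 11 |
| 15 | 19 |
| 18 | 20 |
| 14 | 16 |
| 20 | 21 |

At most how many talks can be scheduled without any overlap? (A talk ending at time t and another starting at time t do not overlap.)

Sort by end time and greedily take each interval whose start is ≥ the last chosen end.
Sorted by end: (0,7)  (7,8)  (3,9)  (9,10)  (10,11)  (10,15)  (14,16)  (15,19)  (18,20)  (20,21)
take (0,7); take (7,8); take (9,10); take (10,11); take (14,16); skip (15,19); take (18,20); take (20,21).
Selected 7 talks.

7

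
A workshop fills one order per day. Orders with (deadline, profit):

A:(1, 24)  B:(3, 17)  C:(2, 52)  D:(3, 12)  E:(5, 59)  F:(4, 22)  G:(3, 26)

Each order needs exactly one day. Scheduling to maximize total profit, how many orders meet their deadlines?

By profit: E(d5,59), C(d2,52), G(d3,26), A(d1,24), F(d4,22), B(d3,17), D(d3,12)
E→slot 5; C→slot 2; G→slot 3; A→slot 1; F→slot 4; B skipped; D skipped.
5 of 7 scheduled.

5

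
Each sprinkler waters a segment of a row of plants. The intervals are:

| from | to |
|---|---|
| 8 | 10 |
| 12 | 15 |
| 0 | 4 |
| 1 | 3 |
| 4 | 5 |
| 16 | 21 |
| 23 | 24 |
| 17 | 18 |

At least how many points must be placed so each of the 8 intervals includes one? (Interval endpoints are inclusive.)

6

By right end: [1,3]  [0,4]  [4,5]  [8,10]  [12,15]  [17,18]  [16,21]  [23,24]
[1,3] uncovered → point at 3; [4,5] uncovered → point at 5; [8,10] uncovered → point at 10; [12,15] uncovered → point at 15; [17,18] uncovered → point at 18; [23,24] uncovered → point at 24.
Points: 3, 5, 10, 15, 18, 24 (6 total).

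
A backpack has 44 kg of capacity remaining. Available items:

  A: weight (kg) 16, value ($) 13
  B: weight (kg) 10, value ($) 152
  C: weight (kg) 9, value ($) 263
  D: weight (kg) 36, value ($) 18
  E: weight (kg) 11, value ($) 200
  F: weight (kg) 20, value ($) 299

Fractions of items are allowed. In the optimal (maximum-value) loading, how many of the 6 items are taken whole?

Sort by value per unit weight and fill in that order.
Ratios (sorted): C 29.22, E 18.18, B 15.20, F 14.95, A 0.81, D 0.50
take C (9 @ 263); take E (11 @ 200); take B (10 @ 152); take 14/20 of F → 209.30. Capacity used 44/44.
3 item(s) taken whole; one partial (take 14/20 of F).

3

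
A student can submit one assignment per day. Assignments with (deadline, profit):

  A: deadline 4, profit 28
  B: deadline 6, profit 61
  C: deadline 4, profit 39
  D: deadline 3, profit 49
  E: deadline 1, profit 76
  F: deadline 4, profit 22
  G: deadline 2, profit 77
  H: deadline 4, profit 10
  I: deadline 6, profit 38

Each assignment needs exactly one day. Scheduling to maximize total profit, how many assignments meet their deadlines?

6

Take jobs in profit order; each goes to the latest open slot no later than its deadline.
Profit order: G=77 E=76 B=61 D=49 C=39 I=38 A=28 F=22 H=10
Assign: G→slot 2, E→slot 1, B→slot 6, D→slot 3, C→slot 4, I→slot 5, A skipped, F skipped, H skipped.
Slots: [1:E] [2:G] [3:D] [4:C] [5:I] [6:B]
6 of 9 scheduled.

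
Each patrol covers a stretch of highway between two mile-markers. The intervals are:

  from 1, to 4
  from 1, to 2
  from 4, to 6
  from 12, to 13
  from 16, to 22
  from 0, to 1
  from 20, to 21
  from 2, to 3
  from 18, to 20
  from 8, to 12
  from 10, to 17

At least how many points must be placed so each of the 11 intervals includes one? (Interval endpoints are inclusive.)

5

Sort by right endpoint; whenever an interval is uncovered, place a point at its right end.
By right end: [0,1]  [1,2]  [2,3]  [1,4]  [4,6]  [8,12]  [12,13]  [10,17]  [18,20]  [20,21]  [16,22]
[0,1] uncovered → point at 1; [2,3] uncovered → point at 3; [4,6] uncovered → point at 6; [8,12] uncovered → point at 12; [18,20] uncovered → point at 20.
Points: 1, 3, 6, 12, 20 (5 total).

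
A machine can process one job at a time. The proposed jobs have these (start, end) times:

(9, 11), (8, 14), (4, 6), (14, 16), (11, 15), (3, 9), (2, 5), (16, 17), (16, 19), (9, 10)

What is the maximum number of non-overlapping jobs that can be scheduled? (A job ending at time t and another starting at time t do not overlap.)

Sorted by end: (2,5)  (4,6)  (3,9)  (9,10)  (9,11)  (8,14)  (11,15)  (14,16)  (16,17)  (16,19)
take (2,5); skip (4,6); take (9,10); skip (9,11); take (11,15); take (16,17); skip (16,19).
Selected 4 jobs.

4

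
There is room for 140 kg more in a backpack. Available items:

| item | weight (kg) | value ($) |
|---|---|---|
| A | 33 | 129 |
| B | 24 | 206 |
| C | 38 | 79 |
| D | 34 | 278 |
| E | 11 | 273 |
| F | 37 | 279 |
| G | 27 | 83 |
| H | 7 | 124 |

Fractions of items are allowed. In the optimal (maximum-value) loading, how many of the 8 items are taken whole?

5

Order: E (273/11=24.82) > H (124/7=17.71) > B (206/24=8.58) > D (278/34=8.18) > F (279/37=7.54) > A (129/33=3.91) > G (83/27=3.07) > C (79/38=2.08)
Fill: take E (11 @ 273) → take H (7 @ 124) → take B (24 @ 206) → take D (34 @ 278) → take F (37 @ 279) → take 27/33 of A → 105.55; 140/140 used.
5 item(s) taken whole; one partial (take 27/33 of A).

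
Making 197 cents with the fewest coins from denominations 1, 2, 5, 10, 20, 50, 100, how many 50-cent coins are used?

1

Greedy: take as many of the largest coin as possible, then repeat with the remainder.
197 − 1×100→97 − 1×50→47 − 2×20→7 − 1×5→2 − 1×2→0
Count of 50: 1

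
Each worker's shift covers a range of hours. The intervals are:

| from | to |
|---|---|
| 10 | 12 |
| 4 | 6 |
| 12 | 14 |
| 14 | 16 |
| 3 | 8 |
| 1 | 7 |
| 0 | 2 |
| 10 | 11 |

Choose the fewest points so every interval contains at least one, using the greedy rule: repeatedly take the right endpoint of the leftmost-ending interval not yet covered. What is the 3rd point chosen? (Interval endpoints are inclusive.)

Process intervals by earliest right end; each time one isn't hit yet, stab at its right endpoint.
By right end: [0,2]  [4,6]  [1,7]  [3,8]  [10,11]  [10,12]  [12,14]  [14,16]
[0,2] uncovered → point at 2; [4,6] uncovered → point at 6; [10,11] uncovered → point at 11; [12,14] uncovered → point at 14.
Points: 2, 6, 11, 14 (4 total).

11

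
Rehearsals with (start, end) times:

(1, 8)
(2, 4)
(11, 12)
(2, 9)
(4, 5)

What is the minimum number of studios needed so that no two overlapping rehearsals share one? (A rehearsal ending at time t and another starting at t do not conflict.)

Count concurrent intervals with a sweep; the peak is the room count.
starts: [1, 2, 2, 4, 11]
ends:   [4, 5, 8, 9, 12]
s1→1 s2→2 s2→3  — peak 3.

3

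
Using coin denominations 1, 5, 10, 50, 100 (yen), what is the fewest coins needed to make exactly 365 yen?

6

Greedy: take as many of the largest coin as possible, then repeat with the remainder.
365 − 3×100→65 − 1×50→15 − 1×10→5 − 1×5→0
Total coins = 3 + 1 + 1 + 1 = 6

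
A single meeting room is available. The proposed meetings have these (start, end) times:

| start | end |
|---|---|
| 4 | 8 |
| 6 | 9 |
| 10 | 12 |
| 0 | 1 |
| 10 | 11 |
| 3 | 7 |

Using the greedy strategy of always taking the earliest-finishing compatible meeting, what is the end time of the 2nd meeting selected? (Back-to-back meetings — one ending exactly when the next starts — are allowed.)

Sorted by end: (0,1)  (3,7)  (4,8)  (6,9)  (10,11)  (10,12)
take (0,1); take (3,7); skip (4,8); take (10,11).
Selected: (0,1) (3,7) (10,11)

7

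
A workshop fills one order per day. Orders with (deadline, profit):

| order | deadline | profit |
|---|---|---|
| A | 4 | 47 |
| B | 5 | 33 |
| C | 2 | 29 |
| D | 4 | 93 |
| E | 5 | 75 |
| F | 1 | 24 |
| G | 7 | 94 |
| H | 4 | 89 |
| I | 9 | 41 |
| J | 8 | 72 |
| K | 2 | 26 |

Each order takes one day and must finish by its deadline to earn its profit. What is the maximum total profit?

544

Take jobs in profit order; each goes to the latest open slot no later than its deadline.
Profit order: G=94 D=93 H=89 E=75 J=72 A=47 I=41 B=33 C=29 K=26 F=24
Assign: G→slot 7, D→slot 4, H→slot 3, E→slot 5, J→slot 8, A→slot 2, I→slot 9, B→slot 1, C skipped, K skipped, F skipped.
Slots: [1:B] [2:A] [3:H] [4:D] [5:E] [7:G] [8:J] [9:I]
Profit = 33 + 47 + 89 + 93 + 75 + 94 + 72 + 41 = 544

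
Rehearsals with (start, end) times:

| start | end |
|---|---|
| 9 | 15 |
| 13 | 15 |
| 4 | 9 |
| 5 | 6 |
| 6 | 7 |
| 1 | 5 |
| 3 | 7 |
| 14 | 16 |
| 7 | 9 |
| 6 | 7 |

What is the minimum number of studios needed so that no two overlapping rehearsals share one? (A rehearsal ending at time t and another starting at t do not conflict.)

4

starts: [1, 3, 4, 5, 6, 6, 7, 9, 13, 14]
ends:   [5, 6, 7, 7, 7, 9, 9, 15, 15, 16]
s1→1 s3→2 s4→3 e5→2 s5→3 e6→2 s6→3 s6→4  — peak 4.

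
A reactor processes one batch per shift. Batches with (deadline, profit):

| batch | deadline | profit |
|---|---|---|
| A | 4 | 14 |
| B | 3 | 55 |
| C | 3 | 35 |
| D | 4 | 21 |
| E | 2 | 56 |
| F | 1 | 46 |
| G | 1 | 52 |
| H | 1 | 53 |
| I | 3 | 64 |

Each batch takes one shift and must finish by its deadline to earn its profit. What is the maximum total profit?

Sort by profit descending; place each in the latest free slot ≤ its deadline.
Profit order: I=64 E=56 B=55 H=53 G=52 F=46 C=35 D=21 A=14
Assign: I→slot 3, E→slot 2, B→slot 1, H skipped, G skipped, F skipped, C skipped, D→slot 4, A skipped.
Slots: [1:B] [2:E] [3:I] [4:D]
Profit = 55 + 56 + 64 + 21 = 196

196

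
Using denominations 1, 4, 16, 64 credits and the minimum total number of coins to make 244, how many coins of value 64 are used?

244 = 3×64 + 3×16 + 1×4
Count of 64: 3

3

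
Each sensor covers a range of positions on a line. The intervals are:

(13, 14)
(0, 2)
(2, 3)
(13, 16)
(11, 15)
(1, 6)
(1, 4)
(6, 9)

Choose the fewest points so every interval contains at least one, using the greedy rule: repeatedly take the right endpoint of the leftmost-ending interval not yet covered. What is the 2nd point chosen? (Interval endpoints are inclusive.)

9

Process intervals by earliest right end; each time one isn't hit yet, stab at its right endpoint.
By right end: [0,2]  [2,3]  [1,4]  [1,6]  [6,9]  [13,14]  [11,15]  [13,16]
[0,2] uncovered → point at 2; [6,9] uncovered → point at 9; [13,14] uncovered → point at 14.
Points: 2, 9, 14 (3 total).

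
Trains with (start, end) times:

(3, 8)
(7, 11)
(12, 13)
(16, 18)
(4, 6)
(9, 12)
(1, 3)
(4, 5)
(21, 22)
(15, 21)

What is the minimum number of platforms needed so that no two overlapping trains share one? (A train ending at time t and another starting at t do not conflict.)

Events (time:±→running): 1:+→1 3:-→0 3:+→1 4:+→2 4:+→3 … peak 3.

3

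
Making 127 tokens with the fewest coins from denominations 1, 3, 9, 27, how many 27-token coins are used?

4

127 − 4×27→19 − 2×9→1 − 1×1→0
Count of 27: 4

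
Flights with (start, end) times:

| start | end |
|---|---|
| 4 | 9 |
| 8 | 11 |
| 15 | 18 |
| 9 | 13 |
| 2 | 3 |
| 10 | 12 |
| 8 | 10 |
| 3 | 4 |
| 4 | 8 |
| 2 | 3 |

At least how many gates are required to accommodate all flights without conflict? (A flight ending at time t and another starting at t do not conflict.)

Count concurrent intervals with a sweep; the peak is the room count.
Events (time:±→running): 2:+→1 2:+→2 3:-→1 3:-→0 3:+→1 4:-→0 4:+→1 4:+→2 8:-→1 8:+→2 8:+→3 … peak 3.

3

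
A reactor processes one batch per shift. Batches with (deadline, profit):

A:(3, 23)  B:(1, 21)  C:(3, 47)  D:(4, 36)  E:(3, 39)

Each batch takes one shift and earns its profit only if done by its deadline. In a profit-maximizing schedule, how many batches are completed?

4

Sort by profit descending; place each in the latest free slot ≤ its deadline.
Profit order: C=47 E=39 D=36 A=23 B=21
Assign: C→slot 3, E→slot 2, D→slot 4, A→slot 1, B skipped.
Slots: [1:A] [2:E] [3:C] [4:D]
4 of 5 scheduled.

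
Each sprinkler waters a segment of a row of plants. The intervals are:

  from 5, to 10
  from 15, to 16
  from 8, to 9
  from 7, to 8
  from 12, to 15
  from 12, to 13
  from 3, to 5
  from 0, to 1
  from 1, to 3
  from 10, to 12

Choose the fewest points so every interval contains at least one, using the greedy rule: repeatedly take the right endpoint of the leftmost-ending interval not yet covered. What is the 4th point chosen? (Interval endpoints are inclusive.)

12

Process intervals by earliest right end; each time one isn't hit yet, stab at its right endpoint.
Sorted: [0,1] [1,3] [3,5] [7,8] [8,9] [5,10] [10,12] [12,13] [12,15] [15,16]
{[0,1],[1,3]} hit by 1; {[3,5]} hit by 5; {[7,8],[8,9],[5,10]} hit by 8; {[10,12],[12,13],[12,15]} hit by 12; {[15,16]} hit by 16.
Points: 1, 5, 8, 12, 16 (5 total).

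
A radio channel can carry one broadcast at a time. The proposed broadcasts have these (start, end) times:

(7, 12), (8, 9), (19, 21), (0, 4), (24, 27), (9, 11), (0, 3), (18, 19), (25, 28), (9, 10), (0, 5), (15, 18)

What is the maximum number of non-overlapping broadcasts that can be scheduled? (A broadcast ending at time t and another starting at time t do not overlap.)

7

Order by finish time; keep every interval that doesn't clash with the previous kept one.
Sorted by end: (0,3)  (0,4)  (0,5)  (8,9)  (9,10)  (9,11)  (7,12)  (15,18)  (18,19)  (19,21)  (24,27)  (25,28)
take (0,3); take (8,9); take (9,10); skip (9,11); skip (7,12); take (15,18); take (18,19); take (19,21); take (24,27).
Selected 7 broadcasts.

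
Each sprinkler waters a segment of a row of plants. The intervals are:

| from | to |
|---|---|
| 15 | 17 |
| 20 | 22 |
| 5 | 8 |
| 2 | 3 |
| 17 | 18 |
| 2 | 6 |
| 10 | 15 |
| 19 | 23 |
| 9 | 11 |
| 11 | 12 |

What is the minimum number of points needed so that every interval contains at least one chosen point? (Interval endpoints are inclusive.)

Process intervals by earliest right end; each time one isn't hit yet, stab at its right endpoint.
By right end: [2,3]  [2,6]  [5,8]  [9,11]  [11,12]  [10,15]  [15,17]  [17,18]  [20,22]  [19,23]
[2,3] uncovered → point at 3; [5,8] uncovered → point at 8; [9,11] uncovered → point at 11; [15,17] uncovered → point at 17; [20,22] uncovered → point at 22.
Points: 3, 8, 11, 17, 22 (5 total).

5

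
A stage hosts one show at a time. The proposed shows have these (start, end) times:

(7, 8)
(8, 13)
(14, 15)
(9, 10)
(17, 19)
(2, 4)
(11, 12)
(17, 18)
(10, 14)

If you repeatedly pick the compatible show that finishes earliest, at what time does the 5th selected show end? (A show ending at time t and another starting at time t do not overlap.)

By end time: (2,4), (7,8), (9,10), (11,12), (8,13), (10,14), (14,15), (17,18), (17,19).
Pick (2,4); next start ≥ 4 → (7,8); next start ≥ 8 → (9,10); next start ≥ 10 → (11,12); next start ≥ 12 → (14,15); next start ≥ 15 → (17,18).
Selected: (2,4) (7,8) (9,10) (11,12) (14,15) (17,18)

15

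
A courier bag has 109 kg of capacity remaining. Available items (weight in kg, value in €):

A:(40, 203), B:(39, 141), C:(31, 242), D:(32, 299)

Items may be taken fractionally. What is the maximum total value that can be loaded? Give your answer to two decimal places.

Greedy by value/weight ratio, highest first.
Order: D (299/32=9.34) > C (242/31=7.81) > A (203/40=5.08) > B (141/39=3.62)
Fill: take D (32 @ 299) → take C (31 @ 242) → take A (40 @ 203) → take 6/39 of B → 21.69; 109/109 used.
Total value = 765.69

765.69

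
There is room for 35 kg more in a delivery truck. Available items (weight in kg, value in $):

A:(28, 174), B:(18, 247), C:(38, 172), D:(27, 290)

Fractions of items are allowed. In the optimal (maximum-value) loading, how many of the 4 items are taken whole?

1

Greedy by value/weight ratio, highest first.
Order: B (247/18=13.72) > D (290/27=10.74) > A (174/28=6.21) > C (172/38=4.53)
Fill: take B (18 @ 247) → take 17/27 of D → 182.59; 35/35 used.
1 item(s) taken whole; one partial (take 17/27 of D).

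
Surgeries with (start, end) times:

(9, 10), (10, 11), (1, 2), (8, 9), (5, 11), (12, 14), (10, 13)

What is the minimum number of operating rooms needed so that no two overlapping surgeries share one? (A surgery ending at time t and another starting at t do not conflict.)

3

Count concurrent intervals with a sweep; the peak is the room count.
Events (time:±→running): 1:+→1 2:-→0 5:+→1 8:+→2 9:-→1 9:+→2 10:-→1 10:+→2 10:+→3 … peak 3.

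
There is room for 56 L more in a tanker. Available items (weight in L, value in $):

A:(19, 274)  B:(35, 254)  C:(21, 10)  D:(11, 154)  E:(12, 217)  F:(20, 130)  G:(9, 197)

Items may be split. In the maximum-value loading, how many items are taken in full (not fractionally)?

Ratios (sorted): G 21.89, E 18.08, A 14.42, D 14.00, B 7.26, F 6.50, C 0.48
take G (9 @ 197); take E (12 @ 217); take A (19 @ 274); take D (11 @ 154); take 5/35 of B → 36.29. Capacity used 56/56.
4 item(s) taken whole; one partial (take 5/35 of B).

4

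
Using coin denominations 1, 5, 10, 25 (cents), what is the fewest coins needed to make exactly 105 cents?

5

105 = 4×25 + 1×5
Total coins = 4 + 1 = 5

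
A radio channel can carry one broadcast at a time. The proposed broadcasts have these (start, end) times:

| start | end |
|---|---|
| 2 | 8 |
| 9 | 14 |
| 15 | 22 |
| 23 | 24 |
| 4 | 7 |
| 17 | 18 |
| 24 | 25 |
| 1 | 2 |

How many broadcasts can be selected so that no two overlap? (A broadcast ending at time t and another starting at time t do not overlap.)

6

Sorted by end: (1,2)  (4,7)  (2,8)  (9,14)  (17,18)  (15,22)  (23,24)  (24,25)
take (1,2); take (4,7); take (9,14); take (17,18); take (23,24); take (24,25).
Selected 6 broadcasts.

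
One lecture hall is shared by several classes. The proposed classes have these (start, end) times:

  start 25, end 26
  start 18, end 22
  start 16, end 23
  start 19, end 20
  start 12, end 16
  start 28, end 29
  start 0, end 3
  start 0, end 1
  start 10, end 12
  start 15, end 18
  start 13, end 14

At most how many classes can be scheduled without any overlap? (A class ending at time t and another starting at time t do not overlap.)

By end time: (0,1), (0,3), (10,12), (13,14), (12,16), (15,18), (19,20), (18,22), (16,23), (25,26), (28,29).
Pick (0,1); next start ≥ 1 → (10,12); next start ≥ 12 → (13,14); next start ≥ 14 → (15,18); next start ≥ 18 → (19,20); next start ≥ 20 → (25,26); next start ≥ 26 → (28,29).
Selected 7 classes.

7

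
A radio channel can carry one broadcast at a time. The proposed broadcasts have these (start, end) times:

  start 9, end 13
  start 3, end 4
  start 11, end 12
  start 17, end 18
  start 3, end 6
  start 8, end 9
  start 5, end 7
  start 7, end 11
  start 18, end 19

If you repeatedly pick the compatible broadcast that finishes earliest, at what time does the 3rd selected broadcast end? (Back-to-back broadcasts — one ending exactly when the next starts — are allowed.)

Greedy by earliest finish: after sorting by end time, pick each interval compatible with the last pick.
Sorted by end: (3,4)  (3,6)  (5,7)  (8,9)  (7,11)  (11,12)  (9,13)  (17,18)  (18,19)
take (3,4); skip (3,6); take (5,7); take (8,9); skip (7,11); take (11,12); take (17,18); take (18,19).
Selected: (3,4) (5,7) (8,9) (11,12) (17,18) (18,19)

9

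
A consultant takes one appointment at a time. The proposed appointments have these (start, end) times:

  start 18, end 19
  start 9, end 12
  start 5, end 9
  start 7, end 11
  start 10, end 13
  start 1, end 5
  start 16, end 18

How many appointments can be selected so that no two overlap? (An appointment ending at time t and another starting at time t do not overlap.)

By end time: (1,5), (5,9), (7,11), (9,12), (10,13), (16,18), (18,19).
Pick (1,5); next start ≥ 5 → (5,9); next start ≥ 9 → (9,12); next start ≥ 12 → (16,18); next start ≥ 18 → (18,19).
Selected 5 appointments.

5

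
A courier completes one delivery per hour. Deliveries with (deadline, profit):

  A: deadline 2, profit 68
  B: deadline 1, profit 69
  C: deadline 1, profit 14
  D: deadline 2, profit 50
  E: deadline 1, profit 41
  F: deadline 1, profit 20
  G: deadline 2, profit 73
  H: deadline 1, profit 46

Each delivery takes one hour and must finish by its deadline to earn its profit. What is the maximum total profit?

Take jobs in profit order; each goes to the latest open slot no later than its deadline.
Profit order: G=73 B=69 A=68 D=50 H=46 E=41 F=20 C=14
Assign: G→slot 2, B→slot 1, A skipped, D skipped, H skipped, E skipped, F skipped, C skipped.
Slots: [1:B] [2:G]
Profit = 69 + 73 = 142

142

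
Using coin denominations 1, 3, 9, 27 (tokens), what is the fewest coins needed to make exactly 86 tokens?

Use the largest denomination that fits, subtract, and repeat.
86 − 3×27→5 − 1×3→2 − 2×1→0
Total coins = 3 + 1 + 2 = 6

6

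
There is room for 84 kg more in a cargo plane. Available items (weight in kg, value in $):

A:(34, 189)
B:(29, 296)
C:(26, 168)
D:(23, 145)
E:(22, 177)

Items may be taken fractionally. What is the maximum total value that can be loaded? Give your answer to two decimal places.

685.13

Greedy by value/weight ratio, highest first.
Ratios (sorted): B 10.21, E 8.05, C 6.46, D 6.30, A 5.56
take B (29 @ 296); take E (22 @ 177); take C (26 @ 168); take 7/23 of D → 44.13. Capacity used 84/84.
Total value = 685.13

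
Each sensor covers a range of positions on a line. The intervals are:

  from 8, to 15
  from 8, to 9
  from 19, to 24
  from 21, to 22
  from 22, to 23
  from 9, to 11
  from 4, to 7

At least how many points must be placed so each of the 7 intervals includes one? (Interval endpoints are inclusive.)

Sorted: [4,7] [8,9] [9,11] [8,15] [21,22] [22,23] [19,24]
{[4,7]} hit by 7; {[8,9],[9,11],[8,15]} hit by 9; {[21,22],[22,23],[19,24]} hit by 22.
Points: 7, 9, 22 (3 total).

3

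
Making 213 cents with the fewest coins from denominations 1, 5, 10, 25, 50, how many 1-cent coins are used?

213 − 4×50→13 − 1×10→3 − 3×1→0
Count of 1: 3

3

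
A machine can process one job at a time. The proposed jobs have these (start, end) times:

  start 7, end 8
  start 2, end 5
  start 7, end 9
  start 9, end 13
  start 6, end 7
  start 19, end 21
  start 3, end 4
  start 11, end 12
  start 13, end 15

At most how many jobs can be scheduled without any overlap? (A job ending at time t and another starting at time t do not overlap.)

6

Order by finish time; keep every interval that doesn't clash with the previous kept one.
Sorted by end: (3,4)  (2,5)  (6,7)  (7,8)  (7,9)  (11,12)  (9,13)  (13,15)  (19,21)
take (3,4); take (6,7); take (7,8); skip (7,9); take (11,12); take (13,15); take (19,21).
Selected 6 jobs.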